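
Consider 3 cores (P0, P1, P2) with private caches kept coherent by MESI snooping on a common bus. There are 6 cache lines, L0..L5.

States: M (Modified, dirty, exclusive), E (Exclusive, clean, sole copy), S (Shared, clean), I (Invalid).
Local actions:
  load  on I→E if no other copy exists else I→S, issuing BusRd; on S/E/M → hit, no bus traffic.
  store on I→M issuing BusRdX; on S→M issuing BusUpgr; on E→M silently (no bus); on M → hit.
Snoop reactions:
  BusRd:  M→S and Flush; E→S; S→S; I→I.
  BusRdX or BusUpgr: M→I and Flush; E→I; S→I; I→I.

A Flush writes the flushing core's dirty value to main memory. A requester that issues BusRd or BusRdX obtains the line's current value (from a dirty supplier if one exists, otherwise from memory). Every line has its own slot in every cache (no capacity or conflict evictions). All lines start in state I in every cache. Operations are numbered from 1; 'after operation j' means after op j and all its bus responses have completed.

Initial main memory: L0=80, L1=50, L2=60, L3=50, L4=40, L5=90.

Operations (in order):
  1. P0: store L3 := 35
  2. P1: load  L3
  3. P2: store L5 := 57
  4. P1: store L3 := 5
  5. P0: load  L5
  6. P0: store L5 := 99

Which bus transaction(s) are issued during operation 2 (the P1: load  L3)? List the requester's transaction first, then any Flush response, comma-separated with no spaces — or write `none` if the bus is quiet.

step 1: P0: store L3 := 35  ⟶  MII  (L3)  txn=BusRdX  M[L3]=50
step 2: P1: load  L3  ⟶  SSI  (L3)  txn=BusRd+Flush  M[L3]=35
step 3: P2: store L5 := 57  ⟶  IIM  (L5)  txn=BusRdX  M[L5]=90
step 4: P1: store L3 := 5  ⟶  IMI  (L3)  txn=BusUpgr  M[L3]=35
step 5: P0: load  L5  ⟶  SIS  (L5)  txn=BusRd+Flush  M[L5]=57
step 6: P0: store L5 := 99  ⟶  MII  (L5)  txn=BusUpgr  M[L5]=57

bus = BusRd,Flush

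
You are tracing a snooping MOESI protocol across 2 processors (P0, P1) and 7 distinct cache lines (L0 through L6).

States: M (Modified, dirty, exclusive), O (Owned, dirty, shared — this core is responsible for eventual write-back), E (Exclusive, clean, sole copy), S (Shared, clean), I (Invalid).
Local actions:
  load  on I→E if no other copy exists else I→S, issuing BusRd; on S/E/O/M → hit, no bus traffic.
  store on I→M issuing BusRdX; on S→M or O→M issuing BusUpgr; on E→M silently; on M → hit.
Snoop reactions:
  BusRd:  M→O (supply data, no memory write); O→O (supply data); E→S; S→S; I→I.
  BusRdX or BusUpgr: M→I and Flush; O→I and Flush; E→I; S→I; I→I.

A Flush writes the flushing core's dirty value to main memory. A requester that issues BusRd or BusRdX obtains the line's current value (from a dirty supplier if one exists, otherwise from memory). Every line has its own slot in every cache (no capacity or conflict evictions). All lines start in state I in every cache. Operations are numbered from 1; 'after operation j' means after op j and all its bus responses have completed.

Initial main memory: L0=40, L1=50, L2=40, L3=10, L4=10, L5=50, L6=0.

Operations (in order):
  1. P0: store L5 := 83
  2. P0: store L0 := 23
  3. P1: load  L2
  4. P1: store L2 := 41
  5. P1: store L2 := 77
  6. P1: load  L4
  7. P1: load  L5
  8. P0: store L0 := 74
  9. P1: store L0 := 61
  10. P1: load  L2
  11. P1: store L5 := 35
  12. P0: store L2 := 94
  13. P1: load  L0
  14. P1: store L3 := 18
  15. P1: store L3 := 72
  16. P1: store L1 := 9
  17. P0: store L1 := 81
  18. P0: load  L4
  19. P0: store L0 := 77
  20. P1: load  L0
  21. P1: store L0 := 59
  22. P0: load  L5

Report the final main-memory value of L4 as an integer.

  op1 P0: store L5 := 83 → M/I on L5; bus BusRdX; mem=50
  op2 P0: store L0 := 23 → M/I on L0; bus BusRdX; mem=40
  op3 P1: load  L2 → I/E on L2; bus BusRd; mem=40
  op4 P1: store L2 := 41 → I/M on L2; bus (none); mem=40
  op5 P1: store L2 := 77 → I/M on L2; bus (none); mem=40
  op6 P1: load  L4 → I/E on L4; bus BusRd; mem=10
  op7 P1: load  L5 → O/S on L5; bus BusRd; mem=50
  op8 P0: store L0 := 74 → M/I on L0; bus (none); mem=40
  op9 P1: store L0 := 61 → I/M on L0; bus BusRdX Flush; mem=74
  op10 P1: load  L2 → I/M on L2; bus (none); mem=40
  op11 P1: store L5 := 35 → I/M on L5; bus BusUpgr Flush; mem=83
  op12 P0: store L2 := 94 → M/I on L2; bus BusRdX Flush; mem=77
  op13 P1: load  L0 → I/M on L0; bus (none); mem=74
  op14 P1: store L3 := 18 → I/M on L3; bus BusRdX; mem=10
  op15 P1: store L3 := 72 → I/M on L3; bus (none); mem=10
  op16 P1: store L1 := 9 → I/M on L1; bus BusRdX; mem=50
  op17 P0: store L1 := 81 → M/I on L1; bus BusRdX Flush; mem=9
  op18 P0: load  L4 → S/S on L4; bus BusRd; mem=10
  op19 P0: store L0 := 77 → M/I on L0; bus BusRdX Flush; mem=61
  op20 P1: load  L0 → O/S on L0; bus BusRd; mem=61
  op21 P1: store L0 := 59 → I/M on L0; bus BusUpgr Flush; mem=77
  op22 P0: load  L5 → S/O on L5; bus BusRd; mem=83

memory[L4] = 10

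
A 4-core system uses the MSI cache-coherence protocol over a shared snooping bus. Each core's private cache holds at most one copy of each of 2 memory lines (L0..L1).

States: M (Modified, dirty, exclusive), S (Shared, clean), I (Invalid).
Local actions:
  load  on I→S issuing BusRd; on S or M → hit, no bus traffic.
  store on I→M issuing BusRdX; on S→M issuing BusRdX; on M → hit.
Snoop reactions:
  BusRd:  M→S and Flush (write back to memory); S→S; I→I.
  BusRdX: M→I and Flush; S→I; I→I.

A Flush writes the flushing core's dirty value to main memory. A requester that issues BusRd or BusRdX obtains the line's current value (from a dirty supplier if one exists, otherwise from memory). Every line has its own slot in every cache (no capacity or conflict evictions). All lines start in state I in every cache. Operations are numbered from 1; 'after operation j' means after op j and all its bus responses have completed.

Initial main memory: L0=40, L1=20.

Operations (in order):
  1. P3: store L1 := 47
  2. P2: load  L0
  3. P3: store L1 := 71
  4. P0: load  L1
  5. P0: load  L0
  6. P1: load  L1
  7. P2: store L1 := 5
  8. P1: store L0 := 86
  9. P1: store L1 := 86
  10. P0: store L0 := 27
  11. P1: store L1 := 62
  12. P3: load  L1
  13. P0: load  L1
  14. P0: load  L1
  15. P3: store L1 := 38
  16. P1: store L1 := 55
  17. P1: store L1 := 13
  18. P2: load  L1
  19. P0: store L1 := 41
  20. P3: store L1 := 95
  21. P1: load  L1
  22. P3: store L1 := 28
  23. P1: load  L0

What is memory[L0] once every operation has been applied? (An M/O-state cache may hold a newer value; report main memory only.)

memory[L0] = 27

[1] P3: store L1 := 47 | P0:I, P1:I, P2:I, P3:M(47) | bus: BusRdX
[2] P2: load  L0 | P0:I, P1:I, P2:S(40), P3:I | bus: BusRd
[3] P3: store L1 := 71 | P0:I, P1:I, P2:I, P3:M(71) | bus: none
[4] P0: load  L1 | P0:S(71), P1:I, P2:I, P3:S(71) | bus: BusRd,Flush
[5] P0: load  L0 | P0:S(40), P1:I, P2:S(40), P3:I | bus: BusRd
[6] P1: load  L1 | P0:S(71), P1:S(71), P2:I, P3:S(71) | bus: BusRd
[7] P2: store L1 := 5 | P0:I, P1:I, P2:M(5), P3:I | bus: BusRdX
[8] P1: store L0 := 86 | P0:I, P1:M(86), P2:I, P3:I | bus: BusRdX
[9] P1: store L1 := 86 | P0:I, P1:M(86), P2:I, P3:I | bus: BusRdX,Flush
[10] P0: store L0 := 27 | P0:M(27), P1:I, P2:I, P3:I | bus: BusRdX,Flush
[11] P1: store L1 := 62 | P0:I, P1:M(62), P2:I, P3:I | bus: none
[12] P3: load  L1 | P0:I, P1:S(62), P2:I, P3:S(62) | bus: BusRd,Flush
[13] P0: load  L1 | P0:S(62), P1:S(62), P2:I, P3:S(62) | bus: BusRd
[14] P0: load  L1 | P0:S(62), P1:S(62), P2:I, P3:S(62) | bus: none
[15] P3: store L1 := 38 | P0:I, P1:I, P2:I, P3:M(38) | bus: BusRdX
[16] P1: store L1 := 55 | P0:I, P1:M(55), P2:I, P3:I | bus: BusRdX,Flush
[17] P1: store L1 := 13 | P0:I, P1:M(13), P2:I, P3:I | bus: none
[18] P2: load  L1 | P0:I, P1:S(13), P2:S(13), P3:I | bus: BusRd,Flush
[19] P0: store L1 := 41 | P0:M(41), P1:I, P2:I, P3:I | bus: BusRdX
[20] P3: store L1 := 95 | P0:I, P1:I, P2:I, P3:M(95) | bus: BusRdX,Flush
[21] P1: load  L1 | P0:I, P1:S(95), P2:I, P3:S(95) | bus: BusRd,Flush
[22] P3: store L1 := 28 | P0:I, P1:I, P2:I, P3:M(28) | bus: BusRdX
[23] P1: load  L0 | P0:S(27), P1:S(27), P2:I, P3:I | bus: BusRd,Flush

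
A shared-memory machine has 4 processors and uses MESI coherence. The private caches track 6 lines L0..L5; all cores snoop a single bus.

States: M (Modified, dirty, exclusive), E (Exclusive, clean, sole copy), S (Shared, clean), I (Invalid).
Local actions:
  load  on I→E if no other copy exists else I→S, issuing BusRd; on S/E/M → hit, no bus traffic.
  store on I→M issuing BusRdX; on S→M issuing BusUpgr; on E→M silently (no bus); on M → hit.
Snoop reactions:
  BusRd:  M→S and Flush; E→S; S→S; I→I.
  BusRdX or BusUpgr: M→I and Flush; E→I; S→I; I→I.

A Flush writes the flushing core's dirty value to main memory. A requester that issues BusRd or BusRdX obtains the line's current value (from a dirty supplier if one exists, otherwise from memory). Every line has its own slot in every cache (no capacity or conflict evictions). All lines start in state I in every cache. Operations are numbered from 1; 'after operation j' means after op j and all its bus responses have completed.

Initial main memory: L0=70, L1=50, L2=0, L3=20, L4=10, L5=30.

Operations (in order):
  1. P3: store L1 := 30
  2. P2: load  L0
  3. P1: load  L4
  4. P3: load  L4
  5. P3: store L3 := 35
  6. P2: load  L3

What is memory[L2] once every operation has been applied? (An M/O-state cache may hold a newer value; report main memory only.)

1. P3: store L1 := 30  bus=[BusRdX]  L1: P0=I P1=I P2=I P3=M  mem[L1]=50
2. P2: load  L0  bus=[BusRd]  L0: P0=I P1=I P2=E P3=I  mem[L0]=70
3. P1: load  L4  bus=[BusRd]  L4: P0=I P1=E P2=I P3=I  mem[L4]=10
4. P3: load  L4  bus=[BusRd]  L4: P0=I P1=S P2=I P3=S  mem[L4]=10
5. P3: store L3 := 35  bus=[BusRdX]  L3: P0=I P1=I P2=I P3=M  mem[L3]=20
6. P2: load  L3  bus=[BusRd,Flush]  L3: P0=I P1=I P2=S P3=S  mem[L3]=35

memory[L2] = 0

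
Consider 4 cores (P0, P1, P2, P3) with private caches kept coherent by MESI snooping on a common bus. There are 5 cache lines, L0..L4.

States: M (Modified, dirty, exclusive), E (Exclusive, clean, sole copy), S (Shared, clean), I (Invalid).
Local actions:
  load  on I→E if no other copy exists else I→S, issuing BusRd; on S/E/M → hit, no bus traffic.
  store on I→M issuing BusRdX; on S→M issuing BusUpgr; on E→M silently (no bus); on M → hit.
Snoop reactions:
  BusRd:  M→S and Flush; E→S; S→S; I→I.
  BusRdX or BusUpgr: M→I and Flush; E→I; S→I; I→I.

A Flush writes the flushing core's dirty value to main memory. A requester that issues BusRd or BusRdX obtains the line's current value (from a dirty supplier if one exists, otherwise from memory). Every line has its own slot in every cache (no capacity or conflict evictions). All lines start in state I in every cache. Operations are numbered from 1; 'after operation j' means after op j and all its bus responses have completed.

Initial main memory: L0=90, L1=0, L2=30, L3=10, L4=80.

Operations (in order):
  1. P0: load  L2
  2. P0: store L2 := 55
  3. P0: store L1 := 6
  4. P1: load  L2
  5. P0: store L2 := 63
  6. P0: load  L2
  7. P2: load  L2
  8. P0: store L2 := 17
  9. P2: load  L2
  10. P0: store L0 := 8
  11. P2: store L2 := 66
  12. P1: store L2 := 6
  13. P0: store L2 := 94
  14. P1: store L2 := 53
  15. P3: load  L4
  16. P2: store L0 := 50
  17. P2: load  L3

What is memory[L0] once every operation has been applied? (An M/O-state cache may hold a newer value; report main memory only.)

memory[L0] = 8

step 1: P0: load  L2  ⟶  EIII  (L2)  txn=BusRd  M[L2]=30
step 2: P0: store L2 := 55  ⟶  MIII  (L2)  txn=∅  M[L2]=30
step 3: P0: store L1 := 6  ⟶  MIII  (L1)  txn=BusRdX  M[L1]=0
step 4: P1: load  L2  ⟶  SSII  (L2)  txn=BusRd+Flush  M[L2]=55
step 5: P0: store L2 := 63  ⟶  MIII  (L2)  txn=BusUpgr  M[L2]=55
step 6: P0: load  L2  ⟶  MIII  (L2)  txn=∅  M[L2]=55
step 7: P2: load  L2  ⟶  SISI  (L2)  txn=BusRd+Flush  M[L2]=63
step 8: P0: store L2 := 17  ⟶  MIII  (L2)  txn=BusUpgr  M[L2]=63
step 9: P2: load  L2  ⟶  SISI  (L2)  txn=BusRd+Flush  M[L2]=17
step 10: P0: store L0 := 8  ⟶  MIII  (L0)  txn=BusRdX  M[L0]=90
step 11: P2: store L2 := 66  ⟶  IIMI  (L2)  txn=BusUpgr  M[L2]=17
step 12: P1: store L2 := 6  ⟶  IMII  (L2)  txn=BusRdX+Flush  M[L2]=66
step 13: P0: store L2 := 94  ⟶  MIII  (L2)  txn=BusRdX+Flush  M[L2]=6
step 14: P1: store L2 := 53  ⟶  IMII  (L2)  txn=BusRdX+Flush  M[L2]=94
step 15: P3: load  L4  ⟶  IIIE  (L4)  txn=BusRd  M[L4]=80
step 16: P2: store L0 := 50  ⟶  IIMI  (L0)  txn=BusRdX+Flush  M[L0]=8
step 17: P2: load  L3  ⟶  IIEI  (L3)  txn=BusRd  M[L3]=10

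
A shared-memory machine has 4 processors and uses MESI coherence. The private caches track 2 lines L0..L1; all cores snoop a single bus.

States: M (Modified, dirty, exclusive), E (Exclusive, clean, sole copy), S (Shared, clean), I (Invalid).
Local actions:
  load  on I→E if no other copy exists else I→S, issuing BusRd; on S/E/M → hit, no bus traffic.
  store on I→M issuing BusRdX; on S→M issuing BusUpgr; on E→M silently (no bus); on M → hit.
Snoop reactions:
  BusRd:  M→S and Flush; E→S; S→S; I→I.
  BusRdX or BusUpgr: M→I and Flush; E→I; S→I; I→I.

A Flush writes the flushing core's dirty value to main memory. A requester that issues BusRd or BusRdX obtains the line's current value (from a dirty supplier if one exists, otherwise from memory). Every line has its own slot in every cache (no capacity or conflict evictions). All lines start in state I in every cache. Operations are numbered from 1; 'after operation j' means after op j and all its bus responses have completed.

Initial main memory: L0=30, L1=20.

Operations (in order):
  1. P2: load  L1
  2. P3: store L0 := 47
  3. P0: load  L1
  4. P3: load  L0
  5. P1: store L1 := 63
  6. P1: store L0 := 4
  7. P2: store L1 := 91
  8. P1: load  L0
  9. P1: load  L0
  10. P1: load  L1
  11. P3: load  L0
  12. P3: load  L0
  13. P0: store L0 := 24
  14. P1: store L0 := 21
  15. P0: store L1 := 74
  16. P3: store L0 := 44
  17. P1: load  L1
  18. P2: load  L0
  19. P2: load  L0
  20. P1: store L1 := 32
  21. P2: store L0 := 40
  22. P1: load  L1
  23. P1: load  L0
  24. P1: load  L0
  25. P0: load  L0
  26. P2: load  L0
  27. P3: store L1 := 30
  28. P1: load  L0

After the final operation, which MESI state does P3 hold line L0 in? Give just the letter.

state = I

step 1: P2: load  L1  ⟶  IIEI  (L1)  txn=BusRd  M[L1]=20
step 2: P3: store L0 := 47  ⟶  IIIM  (L0)  txn=BusRdX  M[L0]=30
step 3: P0: load  L1  ⟶  SISI  (L1)  txn=BusRd  M[L1]=20
step 4: P3: load  L0  ⟶  IIIM  (L0)  txn=∅  M[L0]=30
step 5: P1: store L1 := 63  ⟶  IMII  (L1)  txn=BusRdX  M[L1]=20
step 6: P1: store L0 := 4  ⟶  IMII  (L0)  txn=BusRdX+Flush  M[L0]=47
step 7: P2: store L1 := 91  ⟶  IIMI  (L1)  txn=BusRdX+Flush  M[L1]=63
step 8: P1: load  L0  ⟶  IMII  (L0)  txn=∅  M[L0]=47
step 9: P1: load  L0  ⟶  IMII  (L0)  txn=∅  M[L0]=47
step 10: P1: load  L1  ⟶  ISSI  (L1)  txn=BusRd+Flush  M[L1]=91
step 11: P3: load  L0  ⟶  ISIS  (L0)  txn=BusRd+Flush  M[L0]=4
step 12: P3: load  L0  ⟶  ISIS  (L0)  txn=∅  M[L0]=4
step 13: P0: store L0 := 24  ⟶  MIII  (L0)  txn=BusRdX  M[L0]=4
step 14: P1: store L0 := 21  ⟶  IMII  (L0)  txn=BusRdX+Flush  M[L0]=24
step 15: P0: store L1 := 74  ⟶  MIII  (L1)  txn=BusRdX  M[L1]=91
step 16: P3: store L0 := 44  ⟶  IIIM  (L0)  txn=BusRdX+Flush  M[L0]=21
step 17: P1: load  L1  ⟶  SSII  (L1)  txn=BusRd+Flush  M[L1]=74
step 18: P2: load  L0  ⟶  IISS  (L0)  txn=BusRd+Flush  M[L0]=44
step 19: P2: load  L0  ⟶  IISS  (L0)  txn=∅  M[L0]=44
step 20: P1: store L1 := 32  ⟶  IMII  (L1)  txn=BusUpgr  M[L1]=74
step 21: P2: store L0 := 40  ⟶  IIMI  (L0)  txn=BusUpgr  M[L0]=44
step 22: P1: load  L1  ⟶  IMII  (L1)  txn=∅  M[L1]=74
step 23: P1: load  L0  ⟶  ISSI  (L0)  txn=BusRd+Flush  M[L0]=40
step 24: P1: load  L0  ⟶  ISSI  (L0)  txn=∅  M[L0]=40
step 25: P0: load  L0  ⟶  SSSI  (L0)  txn=BusRd  M[L0]=40
step 26: P2: load  L0  ⟶  SSSI  (L0)  txn=∅  M[L0]=40
step 27: P3: store L1 := 30  ⟶  IIIM  (L1)  txn=BusRdX+Flush  M[L1]=32
step 28: P1: load  L0  ⟶  SSSI  (L0)  txn=∅  M[L0]=40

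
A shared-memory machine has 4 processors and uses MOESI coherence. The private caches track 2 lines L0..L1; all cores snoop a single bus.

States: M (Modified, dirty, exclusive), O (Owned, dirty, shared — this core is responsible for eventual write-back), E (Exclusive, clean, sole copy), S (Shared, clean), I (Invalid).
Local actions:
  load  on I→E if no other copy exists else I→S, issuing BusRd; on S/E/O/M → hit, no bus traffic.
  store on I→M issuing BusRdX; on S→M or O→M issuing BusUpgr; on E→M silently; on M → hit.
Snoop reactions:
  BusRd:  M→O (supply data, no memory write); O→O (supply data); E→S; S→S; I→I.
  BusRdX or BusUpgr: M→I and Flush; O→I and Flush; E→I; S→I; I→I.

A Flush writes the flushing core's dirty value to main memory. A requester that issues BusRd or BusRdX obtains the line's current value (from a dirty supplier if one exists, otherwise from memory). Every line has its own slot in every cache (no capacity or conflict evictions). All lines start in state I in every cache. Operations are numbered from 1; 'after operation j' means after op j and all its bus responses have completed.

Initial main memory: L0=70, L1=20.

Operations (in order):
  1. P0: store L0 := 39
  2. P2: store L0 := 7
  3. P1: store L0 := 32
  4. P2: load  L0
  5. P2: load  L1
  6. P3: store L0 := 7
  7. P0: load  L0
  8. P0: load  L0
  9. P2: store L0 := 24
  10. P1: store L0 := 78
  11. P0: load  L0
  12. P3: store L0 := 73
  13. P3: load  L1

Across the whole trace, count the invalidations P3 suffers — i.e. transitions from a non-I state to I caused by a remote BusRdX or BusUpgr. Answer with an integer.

1. P0: store L0 := 39  bus=[BusRdX]  L0: P0=M P1=I P2=I P3=I  mem[L0]=70
2. P2: store L0 := 7  bus=[BusRdX,Flush]  L0: P0=I P1=I P2=M P3=I  mem[L0]=39
3. P1: store L0 := 32  bus=[BusRdX,Flush]  L0: P0=I P1=M P2=I P3=I  mem[L0]=7
4. P2: load  L0  bus=[BusRd]  L0: P0=I P1=O P2=S P3=I  mem[L0]=7
5. P2: load  L1  bus=[BusRd]  L1: P0=I P1=I P2=E P3=I  mem[L1]=20
6. P3: store L0 := 7  bus=[BusRdX,Flush]  L0: P0=I P1=I P2=I P3=M  mem[L0]=32
7. P0: load  L0  bus=[BusRd]  L0: P0=S P1=I P2=I P3=O  mem[L0]=32
8. P0: load  L0  bus=[-]  L0: P0=S P1=I P2=I P3=O  mem[L0]=32
9. P2: store L0 := 24  bus=[BusRdX,Flush]  L0: P0=I P1=I P2=M P3=I  mem[L0]=7
10. P1: store L0 := 78  bus=[BusRdX,Flush]  L0: P0=I P1=M P2=I P3=I  mem[L0]=24
11. P0: load  L0  bus=[BusRd]  L0: P0=S P1=O P2=I P3=I  mem[L0]=24
12. P3: store L0 := 73  bus=[BusRdX,Flush]  L0: P0=I P1=I P2=I P3=M  mem[L0]=78
13. P3: load  L1  bus=[BusRd]  L1: P0=I P1=I P2=S P3=S  mem[L1]=20

invalidations = 1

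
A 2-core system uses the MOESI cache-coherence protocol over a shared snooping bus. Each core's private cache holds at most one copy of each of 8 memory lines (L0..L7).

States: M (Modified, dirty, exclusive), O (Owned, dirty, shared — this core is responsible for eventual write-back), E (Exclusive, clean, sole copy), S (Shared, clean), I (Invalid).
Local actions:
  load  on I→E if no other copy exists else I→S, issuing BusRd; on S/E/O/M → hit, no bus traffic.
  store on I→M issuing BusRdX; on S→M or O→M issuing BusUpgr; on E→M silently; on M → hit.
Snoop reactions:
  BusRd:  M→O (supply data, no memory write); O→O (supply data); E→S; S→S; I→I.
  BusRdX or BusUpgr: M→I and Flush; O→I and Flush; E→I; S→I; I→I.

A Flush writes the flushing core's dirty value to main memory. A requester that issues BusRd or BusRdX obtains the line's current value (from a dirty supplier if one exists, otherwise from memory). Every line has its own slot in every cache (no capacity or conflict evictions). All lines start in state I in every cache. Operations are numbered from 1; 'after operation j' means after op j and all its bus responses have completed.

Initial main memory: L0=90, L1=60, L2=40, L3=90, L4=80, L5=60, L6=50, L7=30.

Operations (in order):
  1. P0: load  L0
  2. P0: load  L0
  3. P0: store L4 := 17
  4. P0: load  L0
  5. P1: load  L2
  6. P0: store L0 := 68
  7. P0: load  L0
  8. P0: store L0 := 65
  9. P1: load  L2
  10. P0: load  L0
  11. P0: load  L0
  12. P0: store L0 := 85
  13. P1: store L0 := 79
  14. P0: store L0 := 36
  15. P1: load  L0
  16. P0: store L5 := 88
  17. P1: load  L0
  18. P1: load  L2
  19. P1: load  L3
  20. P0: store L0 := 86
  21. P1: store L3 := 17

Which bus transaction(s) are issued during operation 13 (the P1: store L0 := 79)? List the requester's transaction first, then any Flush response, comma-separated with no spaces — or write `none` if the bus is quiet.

bus = BusRdX,Flush

step 1: P0: load  L0  ⟶  EI  (L0)  txn=BusRd  M[L0]=90
step 2: P0: load  L0  ⟶  EI  (L0)  txn=∅  M[L0]=90
step 3: P0: store L4 := 17  ⟶  MI  (L4)  txn=BusRdX  M[L4]=80
step 4: P0: load  L0  ⟶  EI  (L0)  txn=∅  M[L0]=90
step 5: P1: load  L2  ⟶  IE  (L2)  txn=BusRd  M[L2]=40
step 6: P0: store L0 := 68  ⟶  MI  (L0)  txn=∅  M[L0]=90
step 7: P0: load  L0  ⟶  MI  (L0)  txn=∅  M[L0]=90
step 8: P0: store L0 := 65  ⟶  MI  (L0)  txn=∅  M[L0]=90
step 9: P1: load  L2  ⟶  IE  (L2)  txn=∅  M[L2]=40
step 10: P0: load  L0  ⟶  MI  (L0)  txn=∅  M[L0]=90
step 11: P0: load  L0  ⟶  MI  (L0)  txn=∅  M[L0]=90
step 12: P0: store L0 := 85  ⟶  MI  (L0)  txn=∅  M[L0]=90
step 13: P1: store L0 := 79  ⟶  IM  (L0)  txn=BusRdX+Flush  M[L0]=85
step 14: P0: store L0 := 36  ⟶  MI  (L0)  txn=BusRdX+Flush  M[L0]=79
step 15: P1: load  L0  ⟶  OS  (L0)  txn=BusRd  M[L0]=79
step 16: P0: store L5 := 88  ⟶  MI  (L5)  txn=BusRdX  M[L5]=60
step 17: P1: load  L0  ⟶  OS  (L0)  txn=∅  M[L0]=79
step 18: P1: load  L2  ⟶  IE  (L2)  txn=∅  M[L2]=40
step 19: P1: load  L3  ⟶  IE  (L3)  txn=BusRd  M[L3]=90
step 20: P0: store L0 := 86  ⟶  MI  (L0)  txn=BusUpgr  M[L0]=79
step 21: P1: store L3 := 17  ⟶  IM  (L3)  txn=∅  M[L3]=90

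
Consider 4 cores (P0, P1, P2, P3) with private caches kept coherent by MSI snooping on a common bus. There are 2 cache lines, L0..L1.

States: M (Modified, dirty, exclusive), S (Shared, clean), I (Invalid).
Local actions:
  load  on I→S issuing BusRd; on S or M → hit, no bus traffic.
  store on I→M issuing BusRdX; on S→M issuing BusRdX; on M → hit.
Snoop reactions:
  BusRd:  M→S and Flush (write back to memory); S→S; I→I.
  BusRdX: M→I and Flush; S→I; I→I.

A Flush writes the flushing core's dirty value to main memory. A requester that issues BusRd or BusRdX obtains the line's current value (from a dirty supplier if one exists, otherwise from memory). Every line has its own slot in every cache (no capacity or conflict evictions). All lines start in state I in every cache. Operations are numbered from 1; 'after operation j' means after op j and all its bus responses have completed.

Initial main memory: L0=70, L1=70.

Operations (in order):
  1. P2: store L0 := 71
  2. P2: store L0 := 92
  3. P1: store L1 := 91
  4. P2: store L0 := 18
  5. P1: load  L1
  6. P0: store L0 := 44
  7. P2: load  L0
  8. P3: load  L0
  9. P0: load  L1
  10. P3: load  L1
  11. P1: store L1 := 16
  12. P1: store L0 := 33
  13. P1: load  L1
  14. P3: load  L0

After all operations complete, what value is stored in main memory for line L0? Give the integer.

[1] P2: store L0 := 71 | P0:I, P1:I, P2:M(71), P3:I | bus: BusRdX
[2] P2: store L0 := 92 | P0:I, P1:I, P2:M(92), P3:I | bus: none
[3] P1: store L1 := 91 | P0:I, P1:M(91), P2:I, P3:I | bus: BusRdX
[4] P2: store L0 := 18 | P0:I, P1:I, P2:M(18), P3:I | bus: none
[5] P1: load  L1 | P0:I, P1:M(91), P2:I, P3:I | bus: none
[6] P0: store L0 := 44 | P0:M(44), P1:I, P2:I, P3:I | bus: BusRdX,Flush
[7] P2: load  L0 | P0:S(44), P1:I, P2:S(44), P3:I | bus: BusRd,Flush
[8] P3: load  L0 | P0:S(44), P1:I, P2:S(44), P3:S(44) | bus: BusRd
[9] P0: load  L1 | P0:S(91), P1:S(91), P2:I, P3:I | bus: BusRd,Flush
[10] P3: load  L1 | P0:S(91), P1:S(91), P2:I, P3:S(91) | bus: BusRd
[11] P1: store L1 := 16 | P0:I, P1:M(16), P2:I, P3:I | bus: BusRdX
[12] P1: store L0 := 33 | P0:I, P1:M(33), P2:I, P3:I | bus: BusRdX
[13] P1: load  L1 | P0:I, P1:M(16), P2:I, P3:I | bus: none
[14] P3: load  L0 | P0:I, P1:S(33), P2:I, P3:S(33) | bus: BusRd,Flush

memory[L0] = 33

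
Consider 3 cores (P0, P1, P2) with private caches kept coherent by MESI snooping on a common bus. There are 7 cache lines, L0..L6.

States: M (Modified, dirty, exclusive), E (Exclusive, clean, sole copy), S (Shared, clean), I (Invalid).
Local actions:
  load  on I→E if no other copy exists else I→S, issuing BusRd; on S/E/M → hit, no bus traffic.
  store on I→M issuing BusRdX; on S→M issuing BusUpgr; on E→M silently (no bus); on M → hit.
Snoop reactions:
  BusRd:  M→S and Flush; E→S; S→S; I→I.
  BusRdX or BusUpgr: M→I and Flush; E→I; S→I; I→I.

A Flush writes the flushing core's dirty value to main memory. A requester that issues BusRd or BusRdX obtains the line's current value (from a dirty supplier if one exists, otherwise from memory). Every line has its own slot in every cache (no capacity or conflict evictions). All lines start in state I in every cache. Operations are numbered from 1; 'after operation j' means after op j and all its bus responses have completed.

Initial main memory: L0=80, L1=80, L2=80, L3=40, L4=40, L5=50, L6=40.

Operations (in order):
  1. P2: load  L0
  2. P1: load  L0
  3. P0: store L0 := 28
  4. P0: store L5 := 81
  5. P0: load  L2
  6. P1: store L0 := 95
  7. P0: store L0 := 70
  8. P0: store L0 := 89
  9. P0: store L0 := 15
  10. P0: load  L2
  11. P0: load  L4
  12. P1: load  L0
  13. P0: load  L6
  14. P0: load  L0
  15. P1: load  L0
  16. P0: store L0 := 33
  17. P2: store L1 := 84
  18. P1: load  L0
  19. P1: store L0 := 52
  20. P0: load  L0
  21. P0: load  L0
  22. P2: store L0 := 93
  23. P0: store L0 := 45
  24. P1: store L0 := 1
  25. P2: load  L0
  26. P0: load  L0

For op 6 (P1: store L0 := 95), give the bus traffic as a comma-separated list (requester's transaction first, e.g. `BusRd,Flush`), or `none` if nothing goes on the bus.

[1] P2: load  L0 | P0:I, P1:I, P2:E(80) | bus: BusRd
[2] P1: load  L0 | P0:I, P1:S(80), P2:S(80) | bus: BusRd
[3] P0: store L0 := 28 | P0:M(28), P1:I, P2:I | bus: BusRdX
[4] P0: store L5 := 81 | P0:M(81), P1:I, P2:I | bus: BusRdX
[5] P0: load  L2 | P0:E(80), P1:I, P2:I | bus: BusRd
[6] P1: store L0 := 95 | P0:I, P1:M(95), P2:I | bus: BusRdX,Flush
[7] P0: store L0 := 70 | P0:M(70), P1:I, P2:I | bus: BusRdX,Flush
[8] P0: store L0 := 89 | P0:M(89), P1:I, P2:I | bus: none
[9] P0: store L0 := 15 | P0:M(15), P1:I, P2:I | bus: none
[10] P0: load  L2 | P0:E(80), P1:I, P2:I | bus: none
[11] P0: load  L4 | P0:E(40), P1:I, P2:I | bus: BusRd
[12] P1: load  L0 | P0:S(15), P1:S(15), P2:I | bus: BusRd,Flush
[13] P0: load  L6 | P0:E(40), P1:I, P2:I | bus: BusRd
[14] P0: load  L0 | P0:S(15), P1:S(15), P2:I | bus: none
[15] P1: load  L0 | P0:S(15), P1:S(15), P2:I | bus: none
[16] P0: store L0 := 33 | P0:M(33), P1:I, P2:I | bus: BusUpgr
[17] P2: store L1 := 84 | P0:I, P1:I, P2:M(84) | bus: BusRdX
[18] P1: load  L0 | P0:S(33), P1:S(33), P2:I | bus: BusRd,Flush
[19] P1: store L0 := 52 | P0:I, P1:M(52), P2:I | bus: BusUpgr
[20] P0: load  L0 | P0:S(52), P1:S(52), P2:I | bus: BusRd,Flush
[21] P0: load  L0 | P0:S(52), P1:S(52), P2:I | bus: none
[22] P2: store L0 := 93 | P0:I, P1:I, P2:M(93) | bus: BusRdX
[23] P0: store L0 := 45 | P0:M(45), P1:I, P2:I | bus: BusRdX,Flush
[24] P1: store L0 := 1 | P0:I, P1:M(1), P2:I | bus: BusRdX,Flush
[25] P2: load  L0 | P0:I, P1:S(1), P2:S(1) | bus: BusRd,Flush
[26] P0: load  L0 | P0:S(1), P1:S(1), P2:S(1) | bus: BusRd

bus = BusRdX,Flush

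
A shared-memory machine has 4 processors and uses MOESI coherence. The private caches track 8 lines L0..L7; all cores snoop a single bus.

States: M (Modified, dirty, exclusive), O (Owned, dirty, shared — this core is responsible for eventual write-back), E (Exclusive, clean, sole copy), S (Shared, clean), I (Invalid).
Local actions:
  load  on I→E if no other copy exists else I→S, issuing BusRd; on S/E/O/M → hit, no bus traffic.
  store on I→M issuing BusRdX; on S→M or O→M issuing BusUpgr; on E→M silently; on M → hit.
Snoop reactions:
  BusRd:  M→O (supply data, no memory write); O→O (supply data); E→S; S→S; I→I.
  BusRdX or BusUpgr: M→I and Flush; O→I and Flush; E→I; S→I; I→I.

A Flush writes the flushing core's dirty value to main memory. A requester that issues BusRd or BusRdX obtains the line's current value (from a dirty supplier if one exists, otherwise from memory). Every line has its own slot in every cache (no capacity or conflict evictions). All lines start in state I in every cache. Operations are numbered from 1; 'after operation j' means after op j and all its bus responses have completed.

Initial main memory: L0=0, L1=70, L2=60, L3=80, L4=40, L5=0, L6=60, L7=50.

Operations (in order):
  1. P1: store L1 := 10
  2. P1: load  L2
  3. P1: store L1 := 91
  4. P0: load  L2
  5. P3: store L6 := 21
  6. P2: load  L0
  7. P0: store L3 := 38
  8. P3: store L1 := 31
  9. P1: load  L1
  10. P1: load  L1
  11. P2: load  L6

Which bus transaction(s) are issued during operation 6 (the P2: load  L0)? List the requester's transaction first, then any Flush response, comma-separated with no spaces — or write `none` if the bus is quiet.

[1] P1: store L1 := 10 | P0:I, P1:M(10), P2:I, P3:I | bus: BusRdX
[2] P1: load  L2 | P0:I, P1:E(60), P2:I, P3:I | bus: BusRd
[3] P1: store L1 := 91 | P0:I, P1:M(91), P2:I, P3:I | bus: none
[4] P0: load  L2 | P0:S(60), P1:S(60), P2:I, P3:I | bus: BusRd
[5] P3: store L6 := 21 | P0:I, P1:I, P2:I, P3:M(21) | bus: BusRdX
[6] P2: load  L0 | P0:I, P1:I, P2:E(0), P3:I | bus: BusRd
[7] P0: store L3 := 38 | P0:M(38), P1:I, P2:I, P3:I | bus: BusRdX
[8] P3: store L1 := 31 | P0:I, P1:I, P2:I, P3:M(31) | bus: BusRdX,Flush
[9] P1: load  L1 | P0:I, P1:S(31), P2:I, P3:O(31) | bus: BusRd
[10] P1: load  L1 | P0:I, P1:S(31), P2:I, P3:O(31) | bus: none
[11] P2: load  L6 | P0:I, P1:I, P2:S(21), P3:O(21) | bus: BusRd

bus = BusRd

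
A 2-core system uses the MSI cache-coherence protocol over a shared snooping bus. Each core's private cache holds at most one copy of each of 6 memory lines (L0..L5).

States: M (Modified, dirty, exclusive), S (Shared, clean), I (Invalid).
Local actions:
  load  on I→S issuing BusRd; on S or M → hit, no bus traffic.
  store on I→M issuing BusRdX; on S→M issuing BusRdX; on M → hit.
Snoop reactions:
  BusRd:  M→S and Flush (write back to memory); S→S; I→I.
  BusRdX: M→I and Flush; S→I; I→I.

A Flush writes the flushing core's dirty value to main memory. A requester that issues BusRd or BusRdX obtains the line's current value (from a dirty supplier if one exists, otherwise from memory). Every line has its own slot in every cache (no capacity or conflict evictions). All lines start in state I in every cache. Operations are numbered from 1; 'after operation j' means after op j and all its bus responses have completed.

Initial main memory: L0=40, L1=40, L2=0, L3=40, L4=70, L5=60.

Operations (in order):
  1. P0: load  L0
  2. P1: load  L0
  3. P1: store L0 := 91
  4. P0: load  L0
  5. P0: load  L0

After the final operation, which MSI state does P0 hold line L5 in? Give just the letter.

state = I

  op1 P0: load  L0 → S/I on L0; bus BusRd; mem=40
  op2 P1: load  L0 → S/S on L0; bus BusRd; mem=40
  op3 P1: store L0 := 91 → I/M on L0; bus BusRdX; mem=40
  op4 P0: load  L0 → S/S on L0; bus BusRd Flush; mem=91
  op5 P0: load  L0 → S/S on L0; bus (none); mem=91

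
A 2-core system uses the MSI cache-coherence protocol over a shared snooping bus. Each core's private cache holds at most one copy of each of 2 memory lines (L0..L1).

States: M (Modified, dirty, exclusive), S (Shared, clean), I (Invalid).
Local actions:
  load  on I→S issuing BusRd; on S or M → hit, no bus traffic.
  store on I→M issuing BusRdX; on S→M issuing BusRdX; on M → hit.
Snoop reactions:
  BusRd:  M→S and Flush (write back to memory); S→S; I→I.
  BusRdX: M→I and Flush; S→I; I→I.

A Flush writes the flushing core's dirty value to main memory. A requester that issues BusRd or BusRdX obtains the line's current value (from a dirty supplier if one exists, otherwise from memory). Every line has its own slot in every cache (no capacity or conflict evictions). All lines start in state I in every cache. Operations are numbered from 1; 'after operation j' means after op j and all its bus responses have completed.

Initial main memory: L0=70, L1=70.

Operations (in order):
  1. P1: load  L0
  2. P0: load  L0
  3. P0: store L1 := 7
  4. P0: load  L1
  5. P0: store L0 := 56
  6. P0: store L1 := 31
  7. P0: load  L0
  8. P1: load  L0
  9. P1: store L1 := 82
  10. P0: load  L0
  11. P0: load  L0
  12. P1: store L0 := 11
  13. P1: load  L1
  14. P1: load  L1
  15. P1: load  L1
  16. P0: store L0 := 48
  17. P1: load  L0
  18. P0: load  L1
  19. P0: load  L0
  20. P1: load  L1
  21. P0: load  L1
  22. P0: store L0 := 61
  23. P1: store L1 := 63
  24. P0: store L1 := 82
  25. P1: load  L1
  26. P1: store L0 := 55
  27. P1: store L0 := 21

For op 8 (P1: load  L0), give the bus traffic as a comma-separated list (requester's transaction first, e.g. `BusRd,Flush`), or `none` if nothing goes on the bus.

bus = BusRd,Flush

1. P1: load  L0  bus=[BusRd]  L0: P0=I P1=S  mem[L0]=70
2. P0: load  L0  bus=[BusRd]  L0: P0=S P1=S  mem[L0]=70
3. P0: store L1 := 7  bus=[BusRdX]  L1: P0=M P1=I  mem[L1]=70
4. P0: load  L1  bus=[-]  L1: P0=M P1=I  mem[L1]=70
5. P0: store L0 := 56  bus=[BusRdX]  L0: P0=M P1=I  mem[L0]=70
6. P0: store L1 := 31  bus=[-]  L1: P0=M P1=I  mem[L1]=70
7. P0: load  L0  bus=[-]  L0: P0=M P1=I  mem[L0]=70
8. P1: load  L0  bus=[BusRd,Flush]  L0: P0=S P1=S  mem[L0]=56
9. P1: store L1 := 82  bus=[BusRdX,Flush]  L1: P0=I P1=M  mem[L1]=31
10. P0: load  L0  bus=[-]  L0: P0=S P1=S  mem[L0]=56
11. P0: load  L0  bus=[-]  L0: P0=S P1=S  mem[L0]=56
12. P1: store L0 := 11  bus=[BusRdX]  L0: P0=I P1=M  mem[L0]=56
13. P1: load  L1  bus=[-]  L1: P0=I P1=M  mem[L1]=31
14. P1: load  L1  bus=[-]  L1: P0=I P1=M  mem[L1]=31
15. P1: load  L1  bus=[-]  L1: P0=I P1=M  mem[L1]=31
16. P0: store L0 := 48  bus=[BusRdX,Flush]  L0: P0=M P1=I  mem[L0]=11
17. P1: load  L0  bus=[BusRd,Flush]  L0: P0=S P1=S  mem[L0]=48
18. P0: load  L1  bus=[BusRd,Flush]  L1: P0=S P1=S  mem[L1]=82
19. P0: load  L0  bus=[-]  L0: P0=S P1=S  mem[L0]=48
20. P1: load  L1  bus=[-]  L1: P0=S P1=S  mem[L1]=82
21. P0: load  L1  bus=[-]  L1: P0=S P1=S  mem[L1]=82
22. P0: store L0 := 61  bus=[BusRdX]  L0: P0=M P1=I  mem[L0]=48
23. P1: store L1 := 63  bus=[BusRdX]  L1: P0=I P1=M  mem[L1]=82
24. P0: store L1 := 82  bus=[BusRdX,Flush]  L1: P0=M P1=I  mem[L1]=63
25. P1: load  L1  bus=[BusRd,Flush]  L1: P0=S P1=S  mem[L1]=82
26. P1: store L0 := 55  bus=[BusRdX,Flush]  L0: P0=I P1=M  mem[L0]=61
27. P1: store L0 := 21  bus=[-]  L0: P0=I P1=M  mem[L0]=61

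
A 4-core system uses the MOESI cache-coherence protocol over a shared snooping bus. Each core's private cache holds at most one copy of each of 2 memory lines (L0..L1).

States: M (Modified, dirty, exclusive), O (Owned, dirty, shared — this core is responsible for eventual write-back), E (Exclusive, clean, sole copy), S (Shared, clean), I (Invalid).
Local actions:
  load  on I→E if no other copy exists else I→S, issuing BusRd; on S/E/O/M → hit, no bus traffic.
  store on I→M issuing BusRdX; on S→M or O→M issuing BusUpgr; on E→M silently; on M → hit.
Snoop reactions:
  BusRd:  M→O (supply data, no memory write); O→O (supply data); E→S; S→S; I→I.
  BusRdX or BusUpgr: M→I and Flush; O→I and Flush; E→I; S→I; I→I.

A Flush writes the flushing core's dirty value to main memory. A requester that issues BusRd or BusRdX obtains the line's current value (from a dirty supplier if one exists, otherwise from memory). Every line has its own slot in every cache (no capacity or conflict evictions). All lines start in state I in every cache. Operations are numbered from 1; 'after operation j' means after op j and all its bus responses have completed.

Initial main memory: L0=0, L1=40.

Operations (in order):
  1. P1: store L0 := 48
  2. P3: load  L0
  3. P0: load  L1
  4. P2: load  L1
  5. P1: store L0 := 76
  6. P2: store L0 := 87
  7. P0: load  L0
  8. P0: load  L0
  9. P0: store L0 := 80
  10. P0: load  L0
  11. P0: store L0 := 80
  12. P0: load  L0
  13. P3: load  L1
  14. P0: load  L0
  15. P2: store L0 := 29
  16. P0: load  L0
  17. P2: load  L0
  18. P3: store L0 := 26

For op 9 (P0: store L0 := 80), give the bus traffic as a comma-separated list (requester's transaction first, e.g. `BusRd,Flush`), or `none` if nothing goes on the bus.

bus = BusUpgr,Flush

  op1 P1: store L0 := 48 → I/M/I/I on L0; bus BusRdX; mem=0
  op2 P3: load  L0 → I/O/I/S on L0; bus BusRd; mem=0
  op3 P0: load  L1 → E/I/I/I on L1; bus BusRd; mem=40
  op4 P2: load  L1 → S/I/S/I on L1; bus BusRd; mem=40
  op5 P1: store L0 := 76 → I/M/I/I on L0; bus BusUpgr; mem=0
  op6 P2: store L0 := 87 → I/I/M/I on L0; bus BusRdX Flush; mem=76
  op7 P0: load  L0 → S/I/O/I on L0; bus BusRd; mem=76
  op8 P0: load  L0 → S/I/O/I on L0; bus (none); mem=76
  op9 P0: store L0 := 80 → M/I/I/I on L0; bus BusUpgr Flush; mem=87
  op10 P0: load  L0 → M/I/I/I on L0; bus (none); mem=87
  op11 P0: store L0 := 80 → M/I/I/I on L0; bus (none); mem=87
  op12 P0: load  L0 → M/I/I/I on L0; bus (none); mem=87
  op13 P3: load  L1 → S/I/S/S on L1; bus BusRd; mem=40
  op14 P0: load  L0 → M/I/I/I on L0; bus (none); mem=87
  op15 P2: store L0 := 29 → I/I/M/I on L0; bus BusRdX Flush; mem=80
  op16 P0: load  L0 → S/I/O/I on L0; bus BusRd; mem=80
  op17 P2: load  L0 → S/I/O/I on L0; bus (none); mem=80
  op18 P3: store L0 := 26 → I/I/I/M on L0; bus BusRdX Flush; mem=29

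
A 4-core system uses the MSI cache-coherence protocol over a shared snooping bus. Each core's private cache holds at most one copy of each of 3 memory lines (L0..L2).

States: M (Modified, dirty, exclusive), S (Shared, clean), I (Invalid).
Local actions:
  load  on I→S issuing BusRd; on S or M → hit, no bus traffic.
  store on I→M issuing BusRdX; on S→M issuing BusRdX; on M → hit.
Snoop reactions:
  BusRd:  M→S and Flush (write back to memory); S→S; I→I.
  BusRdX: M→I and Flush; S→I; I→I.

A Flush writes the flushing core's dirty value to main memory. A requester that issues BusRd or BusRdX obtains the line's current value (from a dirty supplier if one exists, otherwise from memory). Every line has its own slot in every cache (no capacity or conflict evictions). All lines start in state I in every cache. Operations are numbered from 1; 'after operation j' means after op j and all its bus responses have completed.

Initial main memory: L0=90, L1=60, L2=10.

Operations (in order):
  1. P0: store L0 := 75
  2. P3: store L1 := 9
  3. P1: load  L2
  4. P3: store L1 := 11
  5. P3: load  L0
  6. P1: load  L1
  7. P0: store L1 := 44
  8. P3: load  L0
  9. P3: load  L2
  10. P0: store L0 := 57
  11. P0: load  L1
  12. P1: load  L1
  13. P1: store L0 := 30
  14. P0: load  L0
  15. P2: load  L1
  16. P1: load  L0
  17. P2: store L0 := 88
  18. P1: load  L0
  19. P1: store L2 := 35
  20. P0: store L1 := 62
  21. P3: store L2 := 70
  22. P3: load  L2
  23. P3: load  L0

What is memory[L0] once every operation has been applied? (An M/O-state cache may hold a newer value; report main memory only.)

  op1 P0: store L0 := 75 → M/I/I/I on L0; bus BusRdX; mem=90
  op2 P3: store L1 := 9 → I/I/I/M on L1; bus BusRdX; mem=60
  op3 P1: load  L2 → I/S/I/I on L2; bus BusRd; mem=10
  op4 P3: store L1 := 11 → I/I/I/M on L1; bus (none); mem=60
  op5 P3: load  L0 → S/I/I/S on L0; bus BusRd Flush; mem=75
  op6 P1: load  L1 → I/S/I/S on L1; bus BusRd Flush; mem=11
  op7 P0: store L1 := 44 → M/I/I/I on L1; bus BusRdX; mem=11
  op8 P3: load  L0 → S/I/I/S on L0; bus (none); mem=75
  op9 P3: load  L2 → I/S/I/S on L2; bus BusRd; mem=10
  op10 P0: store L0 := 57 → M/I/I/I on L0; bus BusRdX; mem=75
  op11 P0: load  L1 → M/I/I/I on L1; bus (none); mem=11
  op12 P1: load  L1 → S/S/I/I on L1; bus BusRd Flush; mem=44
  op13 P1: store L0 := 30 → I/M/I/I on L0; bus BusRdX Flush; mem=57
  op14 P0: load  L0 → S/S/I/I on L0; bus BusRd Flush; mem=30
  op15 P2: load  L1 → S/S/S/I on L1; bus BusRd; mem=44
  op16 P1: load  L0 → S/S/I/I on L0; bus (none); mem=30
  op17 P2: store L0 := 88 → I/I/M/I on L0; bus BusRdX; mem=30
  op18 P1: load  L0 → I/S/S/I on L0; bus BusRd Flush; mem=88
  op19 P1: store L2 := 35 → I/M/I/I on L2; bus BusRdX; mem=10
  op20 P0: store L1 := 62 → M/I/I/I on L1; bus BusRdX; mem=44
  op21 P3: store L2 := 70 → I/I/I/M on L2; bus BusRdX Flush; mem=35
  op22 P3: load  L2 → I/I/I/M on L2; bus (none); mem=35
  op23 P3: load  L0 → I/S/S/S on L0; bus BusRd; mem=88

memory[L0] = 88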